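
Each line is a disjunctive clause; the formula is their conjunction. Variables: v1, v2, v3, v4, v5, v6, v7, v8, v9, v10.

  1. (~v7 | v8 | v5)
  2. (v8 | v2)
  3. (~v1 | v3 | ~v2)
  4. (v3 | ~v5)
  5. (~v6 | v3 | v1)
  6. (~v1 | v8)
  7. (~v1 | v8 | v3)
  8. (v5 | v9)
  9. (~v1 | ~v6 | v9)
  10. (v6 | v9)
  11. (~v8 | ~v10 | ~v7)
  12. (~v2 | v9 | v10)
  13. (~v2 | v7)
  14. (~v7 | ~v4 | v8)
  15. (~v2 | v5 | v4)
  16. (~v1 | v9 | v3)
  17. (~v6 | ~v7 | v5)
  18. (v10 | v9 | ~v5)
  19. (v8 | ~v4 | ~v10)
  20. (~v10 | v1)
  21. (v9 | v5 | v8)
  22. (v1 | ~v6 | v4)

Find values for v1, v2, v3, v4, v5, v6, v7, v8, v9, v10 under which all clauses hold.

v3 occurs only positively in the remaining clauses — set v3 = True.
Pure literal: v9 appears only positively; assign v9 = True.
Set v1 = True and propagate.
  then v8 is forced to True.
The remaining clauses are satisfied by v2 = True, v4 = False, v5 = True, v6 = False, v7 = True, v10 = False.
Every clause has at least one true literal under this assignment.

v1=True, v2=True, v3=True, v4=False, v5=True, v6=False, v7=True, v8=True, v9=True, v10=False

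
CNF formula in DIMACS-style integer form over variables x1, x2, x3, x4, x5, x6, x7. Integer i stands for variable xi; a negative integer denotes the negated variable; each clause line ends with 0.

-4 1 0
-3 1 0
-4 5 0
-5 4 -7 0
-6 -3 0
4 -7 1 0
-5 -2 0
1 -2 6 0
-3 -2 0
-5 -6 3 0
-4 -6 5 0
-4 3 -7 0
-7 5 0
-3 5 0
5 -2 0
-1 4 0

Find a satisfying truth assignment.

x1=False, x2=False, x3=False, x4=False, x5=False, x6=True, x7=False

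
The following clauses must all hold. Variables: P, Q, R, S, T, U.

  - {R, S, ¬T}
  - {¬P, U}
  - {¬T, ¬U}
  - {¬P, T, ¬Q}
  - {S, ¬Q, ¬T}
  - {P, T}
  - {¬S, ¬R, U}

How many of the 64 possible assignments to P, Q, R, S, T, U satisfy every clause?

Split on T, then P.
  T=1, P=1: a clause becomes empty — 0.
  T=1, P=0: remaining (Q,R,S,U) ∈ {(0,0,1,0); (0,1,0,0); (1,0,1,0)} — 3.
  T=0, P=1: remaining (Q,R,S,U) ∈ {(0,0,0,1); (0,0,1,1); (0,1,0,1); (0,1,1,1)} — 4.
  T=0, P=0: a clause becomes empty — 0.
Total: 0 + 3 + 4 + 0 = 7.

7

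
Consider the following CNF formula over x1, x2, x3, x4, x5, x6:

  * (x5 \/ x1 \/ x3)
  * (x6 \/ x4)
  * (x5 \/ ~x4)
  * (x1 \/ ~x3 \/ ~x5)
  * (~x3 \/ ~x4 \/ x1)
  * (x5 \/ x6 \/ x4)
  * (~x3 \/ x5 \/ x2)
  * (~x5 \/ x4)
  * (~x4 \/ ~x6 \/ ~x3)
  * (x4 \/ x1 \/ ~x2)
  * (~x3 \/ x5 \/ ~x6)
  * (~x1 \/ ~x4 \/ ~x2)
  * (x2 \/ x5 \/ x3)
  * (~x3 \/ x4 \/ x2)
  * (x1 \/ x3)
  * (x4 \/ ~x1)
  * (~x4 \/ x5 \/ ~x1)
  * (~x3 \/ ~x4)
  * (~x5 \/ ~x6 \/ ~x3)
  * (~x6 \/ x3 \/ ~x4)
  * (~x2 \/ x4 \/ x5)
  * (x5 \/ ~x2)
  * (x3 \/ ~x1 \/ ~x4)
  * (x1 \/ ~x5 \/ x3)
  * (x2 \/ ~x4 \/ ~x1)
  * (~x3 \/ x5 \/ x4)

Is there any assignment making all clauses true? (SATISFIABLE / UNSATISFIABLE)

UNSATISFIABLE

x4 = True:
  propagation gives x5=True, x3=False, x1=True; an empty clause results — contradiction.
x4 = False:
  propagation gives x6=True, x5=False, x3=False, x1=True; an empty clause results — contradiction.
Every branch closes, so no satisfying assignment exists.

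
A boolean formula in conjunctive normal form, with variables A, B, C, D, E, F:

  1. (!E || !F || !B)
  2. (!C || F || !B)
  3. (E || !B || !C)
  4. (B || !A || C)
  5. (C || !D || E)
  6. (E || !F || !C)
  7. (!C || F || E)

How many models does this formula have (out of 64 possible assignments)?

Split on C, then E.
  C=T, E=T: forces B=F; A, D, F free → 2^3 = 8.
  C=T, E=F: a clause becomes empty — 0.
  C=F, E=T: D free; 4 ways for (A,B,F) × 2^1 = 8.
  C=F, E=F: F free; 3 ways for (A,B,D) × 2^1 = 6.
Total: 8 + 0 + 8 + 6 = 22.

22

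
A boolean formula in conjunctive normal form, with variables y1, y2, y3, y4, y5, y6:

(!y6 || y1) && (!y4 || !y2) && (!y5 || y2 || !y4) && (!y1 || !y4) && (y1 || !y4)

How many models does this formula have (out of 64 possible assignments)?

24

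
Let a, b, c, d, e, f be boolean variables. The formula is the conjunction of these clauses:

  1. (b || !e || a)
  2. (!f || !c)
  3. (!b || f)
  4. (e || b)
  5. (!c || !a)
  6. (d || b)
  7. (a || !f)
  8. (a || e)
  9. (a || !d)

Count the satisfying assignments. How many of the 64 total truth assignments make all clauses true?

Satisfying assignments:
  a=T b=F c=F d=T e=T f=F
  a=T b=F c=F d=T e=T f=T
  a=T b=T c=F d=F e=F f=T
  a=T b=T c=F d=F e=T f=T
  a=T b=T c=F d=T e=F f=T
  a=T b=T c=F d=T e=T f=T
That's 6 in total.

6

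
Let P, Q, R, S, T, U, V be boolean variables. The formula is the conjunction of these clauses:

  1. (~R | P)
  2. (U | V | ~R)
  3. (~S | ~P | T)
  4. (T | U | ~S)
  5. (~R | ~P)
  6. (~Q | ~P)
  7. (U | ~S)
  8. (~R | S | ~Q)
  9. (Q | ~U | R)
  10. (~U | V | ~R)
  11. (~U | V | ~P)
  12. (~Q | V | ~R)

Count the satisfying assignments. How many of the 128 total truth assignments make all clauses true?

Split on R, then U.
  R=T, U=T: a clause becomes empty — 0.
  R=T, U=F: a clause becomes empty — 0.
  R=F, U=T: forces P=F; Q=T; S, T, V free → 2^3 = 8.
  R=F, U=F: T, V free; 3 ways for (P,Q,S) × 2^2 = 12.
Total: 0 + 0 + 8 + 12 = 20.

20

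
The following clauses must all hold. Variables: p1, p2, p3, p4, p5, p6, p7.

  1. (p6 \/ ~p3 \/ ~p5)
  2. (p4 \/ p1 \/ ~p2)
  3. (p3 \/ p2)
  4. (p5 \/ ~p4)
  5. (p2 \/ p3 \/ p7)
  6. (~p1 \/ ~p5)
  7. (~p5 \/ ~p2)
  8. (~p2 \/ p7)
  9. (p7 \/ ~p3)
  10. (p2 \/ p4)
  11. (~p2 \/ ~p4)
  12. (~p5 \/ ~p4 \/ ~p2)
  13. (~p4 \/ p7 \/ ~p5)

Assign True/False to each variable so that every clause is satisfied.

p1 = True  p2 = True  p3 = True  p4 = False  p5 = False  p6 = False  p7 = True

p7 occurs only positively in the remaining clauses — set p7 = True.
Branch on p1: take p1 = True.
  then p5 is forced to False.
  then p4 is forced to False.
  then p2 is forced to True.
p3, p6 are now unconstrained; take p3 = True, p6 = False.
Check each clause:
  1. (p6 \/ ~p5 \/ ~p3) — ~p5 is true.
  2. (p4 \/ p1 \/ ~p2) — p1 is true.
  3. (p3 \/ p2) — p2 is true.
  4. (~p4 \/ p5) — ~p4 is true.
  5. (p2 \/ p7 \/ p3) — p2 is true.
  6. (~p1 \/ ~p5) — ~p5 is true.
  7. (~p2 \/ ~p5) — ~p5 is true.
  8. (p7 \/ ~p2) — p7 is true.
  9. (p7 \/ ~p3) — p7 is true.
  10. (p4 \/ p2) — p2 is true.
  11. (~p4 \/ ~p2) — ~p4 is true.
  12. (~p2 \/ ~p5 \/ ~p4) — ~p5 is true.
  13. (~p5 \/ ~p4 \/ p7) — ~p5 is true.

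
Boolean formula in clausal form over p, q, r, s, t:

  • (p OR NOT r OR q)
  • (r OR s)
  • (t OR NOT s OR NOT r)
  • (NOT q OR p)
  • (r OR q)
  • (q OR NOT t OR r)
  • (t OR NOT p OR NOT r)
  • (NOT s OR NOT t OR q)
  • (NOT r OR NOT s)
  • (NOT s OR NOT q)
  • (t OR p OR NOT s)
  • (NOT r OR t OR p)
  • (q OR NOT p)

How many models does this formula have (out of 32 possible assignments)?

1

Satisfying assignments:
  p=T q=T r=T s=F t=T
That's 1 in total.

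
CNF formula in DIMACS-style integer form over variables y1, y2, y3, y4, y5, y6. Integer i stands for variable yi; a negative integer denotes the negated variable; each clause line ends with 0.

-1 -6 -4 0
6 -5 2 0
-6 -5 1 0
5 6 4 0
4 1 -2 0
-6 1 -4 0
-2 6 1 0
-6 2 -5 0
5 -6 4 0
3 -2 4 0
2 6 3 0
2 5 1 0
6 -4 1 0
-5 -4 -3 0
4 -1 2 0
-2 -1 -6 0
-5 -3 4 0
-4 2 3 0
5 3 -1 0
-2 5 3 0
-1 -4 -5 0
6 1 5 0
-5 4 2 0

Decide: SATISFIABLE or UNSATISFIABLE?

Branch on y1: take y1 = True.
Branch on y2: take y2 = True.
  then y6 is forced to False.
Branch on y3: take y3 = True.
For the remaining variables, y4 = True, y5 = False works.
Every clause has at least one true literal under this assignment.
So y1 = True, y2 = True, y3 = True, y4 = True, y5 = False, y6 = False is a satisfying assignment.

SATISFIABLE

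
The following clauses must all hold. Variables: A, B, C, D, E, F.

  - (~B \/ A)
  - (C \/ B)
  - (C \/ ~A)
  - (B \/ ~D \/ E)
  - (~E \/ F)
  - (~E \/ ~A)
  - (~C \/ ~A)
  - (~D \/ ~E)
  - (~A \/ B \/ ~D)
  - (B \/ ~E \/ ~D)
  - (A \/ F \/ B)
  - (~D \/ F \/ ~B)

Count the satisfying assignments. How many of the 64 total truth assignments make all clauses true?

2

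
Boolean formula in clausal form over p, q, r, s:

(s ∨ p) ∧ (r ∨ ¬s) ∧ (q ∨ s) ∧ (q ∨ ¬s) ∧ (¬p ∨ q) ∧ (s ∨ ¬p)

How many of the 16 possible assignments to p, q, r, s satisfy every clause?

2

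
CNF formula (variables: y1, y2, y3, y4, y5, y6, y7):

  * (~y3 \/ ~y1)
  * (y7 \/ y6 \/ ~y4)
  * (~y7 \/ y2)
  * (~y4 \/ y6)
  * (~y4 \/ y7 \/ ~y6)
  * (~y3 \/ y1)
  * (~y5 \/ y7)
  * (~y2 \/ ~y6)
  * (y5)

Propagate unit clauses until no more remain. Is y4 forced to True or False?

Unit clause (y5) sets y5 = True.
(y7 \/ ~y5): since y5 = True, the clause reduces to (y7). y7 = True.
In (y2 \/ ~y7), ~y7 is now false; y2 must hold, so y2 = True.
(~y6 \/ ~y2) with y2 = True leaves only ~y6, so y6 = False.
(y6 \/ ~y4): since y6 = False, the clause reduces to (~y4). y4 = False.

False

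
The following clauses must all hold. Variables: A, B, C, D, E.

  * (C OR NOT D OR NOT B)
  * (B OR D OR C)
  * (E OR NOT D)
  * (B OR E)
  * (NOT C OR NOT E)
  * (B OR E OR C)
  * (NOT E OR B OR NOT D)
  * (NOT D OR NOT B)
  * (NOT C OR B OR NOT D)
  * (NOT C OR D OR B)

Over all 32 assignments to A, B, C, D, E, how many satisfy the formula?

The models are:
  A=F B=T C=F D=F E=F
  A=F B=T C=F D=F E=T
  A=F B=T C=T D=F E=F
  A=T B=T C=F D=F E=F
  A=T B=T C=F D=F E=T
  A=T B=T C=T D=F E=F
Count: 6.

6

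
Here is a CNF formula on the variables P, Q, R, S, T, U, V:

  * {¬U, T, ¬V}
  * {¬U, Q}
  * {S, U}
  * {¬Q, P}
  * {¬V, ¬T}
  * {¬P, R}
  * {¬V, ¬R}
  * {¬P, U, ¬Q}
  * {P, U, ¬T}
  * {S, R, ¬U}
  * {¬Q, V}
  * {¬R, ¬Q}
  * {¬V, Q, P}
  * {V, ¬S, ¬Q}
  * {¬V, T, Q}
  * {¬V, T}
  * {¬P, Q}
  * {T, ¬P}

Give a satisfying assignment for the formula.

P=F  Q=F  R=T  S=T  T=F  U=F  V=F

Check each clause:
  1. {¬U, T, ¬V} — ¬V is true.
  2. {¬U, Q} — ¬U is true.
  3. {U, S} — S is true.
  4. {P, ¬Q} — ¬Q is true.
  5. {¬T, ¬V} — ¬V is true.
  6. {R, ¬P} — R is true.
  7. {¬V, ¬R} — ¬V is true.
  8. {¬Q, ¬P, U} — ¬P is true.
  9. {¬T, P, U} — ¬T is true.
  10. {¬U, S, R} — ¬U is true.
  11. {V, ¬Q} — ¬Q is true.
  12. {¬R, ¬Q} — ¬Q is true.
  13. {¬V, P, Q} — ¬V is true.
  14. {¬S, ¬Q, V} — ¬Q is true.
  15. {T, Q, ¬V} — ¬V is true.
  16. {T, ¬V} — ¬V is true.
  17. {Q, ¬P} — ¬P is true.
  18. {T, ¬P} — ¬P is true.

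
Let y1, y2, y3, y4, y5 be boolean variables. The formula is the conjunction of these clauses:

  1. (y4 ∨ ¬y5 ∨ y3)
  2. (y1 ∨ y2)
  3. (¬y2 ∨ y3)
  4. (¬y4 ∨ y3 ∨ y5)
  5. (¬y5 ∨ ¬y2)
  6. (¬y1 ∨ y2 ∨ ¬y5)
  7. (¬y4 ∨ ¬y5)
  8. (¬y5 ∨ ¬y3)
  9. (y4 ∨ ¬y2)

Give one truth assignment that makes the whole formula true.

y1 = T, y2 = F, y3 = T, y4 = T, y5 = F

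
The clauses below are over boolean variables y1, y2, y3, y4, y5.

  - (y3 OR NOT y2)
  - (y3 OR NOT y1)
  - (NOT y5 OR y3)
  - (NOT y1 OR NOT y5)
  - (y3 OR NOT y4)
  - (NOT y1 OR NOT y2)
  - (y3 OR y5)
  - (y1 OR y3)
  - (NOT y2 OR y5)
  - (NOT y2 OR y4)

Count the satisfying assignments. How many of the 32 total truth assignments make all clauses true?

7

Case analysis on y3 and y1:
  y3=T, y1=T: remaining (y2,y4,y5) ∈ {(F,F,F); (F,T,F)} — 2.
  y3=T, y1=F: 5 of the 8 assignments to (y2,y4,y5) work.
  y3=F, y1=T: a clause becomes empty — 0.
  y3=F, y1=F: a clause becomes empty — 0.
Total: 2 + 5 + 0 + 0 = 7.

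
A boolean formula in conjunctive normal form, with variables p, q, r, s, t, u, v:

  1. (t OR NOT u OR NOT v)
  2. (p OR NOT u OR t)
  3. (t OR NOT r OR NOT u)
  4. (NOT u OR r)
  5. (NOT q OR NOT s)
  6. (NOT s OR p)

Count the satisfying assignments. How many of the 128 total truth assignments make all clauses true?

Case analysis on u and t:
  u=1, t=1: v free; 5 ways for (p,q,r,s) × 2^1 = 10.
  u=1, t=0: a clause becomes empty — 0.
  u=0, t=1: r, v free; 5 ways for (p,q,s) × 2^2 = 20.
  u=0, t=0: r, v free; 5 ways for (p,q,s) × 2^2 = 20.
Total: 10 + 0 + 20 + 20 = 50.

50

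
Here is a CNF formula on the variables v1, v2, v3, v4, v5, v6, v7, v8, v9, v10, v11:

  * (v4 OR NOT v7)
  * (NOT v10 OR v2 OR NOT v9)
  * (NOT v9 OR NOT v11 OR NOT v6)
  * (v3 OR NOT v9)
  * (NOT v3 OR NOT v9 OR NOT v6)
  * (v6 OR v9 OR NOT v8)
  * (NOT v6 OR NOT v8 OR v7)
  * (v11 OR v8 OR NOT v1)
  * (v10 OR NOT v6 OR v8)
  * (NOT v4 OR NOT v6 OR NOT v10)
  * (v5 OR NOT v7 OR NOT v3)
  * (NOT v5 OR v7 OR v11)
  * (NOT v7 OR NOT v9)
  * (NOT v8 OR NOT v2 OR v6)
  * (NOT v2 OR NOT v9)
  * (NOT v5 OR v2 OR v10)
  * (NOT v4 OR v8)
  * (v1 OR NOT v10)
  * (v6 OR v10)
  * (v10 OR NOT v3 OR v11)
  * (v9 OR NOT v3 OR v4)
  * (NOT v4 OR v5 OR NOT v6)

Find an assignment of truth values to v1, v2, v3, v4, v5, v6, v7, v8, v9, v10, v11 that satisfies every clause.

Set v1 = False and propagate.
  then v10 is forced to False.
  then v6 is forced to True.
  then v8 is forced to True.
  then v7 is forced to True.
  then v4 is forced to True.
  then v9 is forced to False.
  then v5 is forced to True.
  then v2 is forced to True.
Set v3 = False and propagate.
v11 is now unconstrained; take v11 = True.

v1=F  v2=T  v3=F  v4=T  v5=T  v6=T  v7=T  v8=T  v9=F  v10=F  v11=T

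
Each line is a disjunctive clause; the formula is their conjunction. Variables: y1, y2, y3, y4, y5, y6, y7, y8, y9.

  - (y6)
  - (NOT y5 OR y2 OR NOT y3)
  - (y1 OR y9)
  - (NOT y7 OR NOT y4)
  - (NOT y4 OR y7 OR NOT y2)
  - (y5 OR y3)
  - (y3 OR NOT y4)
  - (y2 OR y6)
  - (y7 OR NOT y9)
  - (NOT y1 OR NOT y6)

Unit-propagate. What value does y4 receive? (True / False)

Unit clause (y6) sets y6 = True.
(NOT y6 OR NOT y1) with y6 = True leaves only NOT y1, so y1 = False.
(y9 OR y1) with y1 = False leaves only y9, so y9 = True.
In (NOT y9 OR y7), NOT y9 is now false; y7 must hold, so y7 = True.
In (NOT y4 OR NOT y7), NOT y7 is now false; NOT y4 must hold, so y4 = False.

False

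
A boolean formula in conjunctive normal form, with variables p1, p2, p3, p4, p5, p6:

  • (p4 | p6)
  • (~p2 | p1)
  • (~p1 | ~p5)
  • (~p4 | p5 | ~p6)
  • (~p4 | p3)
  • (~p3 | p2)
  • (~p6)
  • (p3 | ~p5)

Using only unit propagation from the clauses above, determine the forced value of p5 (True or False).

(~p6) stands alone — p6 = False.
(p6 | p4): since p6 = False, the clause reduces to (p4). p4 = True.
In (~p4 | p3), ~p4 is now false; p3 must hold, so p3 = True.
In (p2 | ~p3), ~p3 is now false; p2 must hold, so p2 = True.
In (~p2 | p1), ~p2 is now false; p1 must hold, so p1 = True.
From (~p1 | ~p5) and p1 = True: p5 = False.

False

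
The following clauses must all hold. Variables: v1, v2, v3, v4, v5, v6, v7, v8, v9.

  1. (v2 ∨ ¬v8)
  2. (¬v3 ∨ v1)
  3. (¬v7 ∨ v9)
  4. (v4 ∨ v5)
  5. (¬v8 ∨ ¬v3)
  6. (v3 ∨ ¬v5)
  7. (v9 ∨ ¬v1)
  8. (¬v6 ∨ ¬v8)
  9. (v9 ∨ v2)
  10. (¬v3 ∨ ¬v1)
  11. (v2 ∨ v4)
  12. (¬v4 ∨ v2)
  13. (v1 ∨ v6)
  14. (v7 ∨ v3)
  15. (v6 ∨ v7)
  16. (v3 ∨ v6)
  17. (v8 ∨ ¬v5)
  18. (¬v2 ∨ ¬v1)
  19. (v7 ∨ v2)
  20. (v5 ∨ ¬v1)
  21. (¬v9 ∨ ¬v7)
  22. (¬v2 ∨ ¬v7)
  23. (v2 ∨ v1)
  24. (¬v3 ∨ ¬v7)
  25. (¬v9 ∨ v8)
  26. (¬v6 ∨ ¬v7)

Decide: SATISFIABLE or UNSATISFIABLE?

v2 = True:
  propagation gives v1=False, v3=False, v5=False, v4=True; an empty clause results — contradiction.
v2 = False:
  propagation gives v8=False, v9=True; an empty clause results — contradiction.
Every branch closes, so no satisfying assignment exists.

UNSATISFIABLE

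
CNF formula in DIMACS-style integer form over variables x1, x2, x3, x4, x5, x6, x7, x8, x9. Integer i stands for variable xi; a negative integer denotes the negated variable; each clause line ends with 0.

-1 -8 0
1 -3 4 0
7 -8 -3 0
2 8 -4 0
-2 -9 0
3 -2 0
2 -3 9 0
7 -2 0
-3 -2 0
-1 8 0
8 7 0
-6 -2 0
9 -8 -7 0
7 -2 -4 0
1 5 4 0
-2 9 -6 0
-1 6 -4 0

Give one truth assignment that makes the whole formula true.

Try x1 = False.
Branch on x2: take x2 = False.
The remaining clauses are satisfied by x3 = False, x4 = True, x5 = False, x6 = False, x7 = True, x8 = True, x9 = True.

x1=False, x2=False, x3=False, x4=True, x5=False, x6=False, x7=True, x8=True, x9=True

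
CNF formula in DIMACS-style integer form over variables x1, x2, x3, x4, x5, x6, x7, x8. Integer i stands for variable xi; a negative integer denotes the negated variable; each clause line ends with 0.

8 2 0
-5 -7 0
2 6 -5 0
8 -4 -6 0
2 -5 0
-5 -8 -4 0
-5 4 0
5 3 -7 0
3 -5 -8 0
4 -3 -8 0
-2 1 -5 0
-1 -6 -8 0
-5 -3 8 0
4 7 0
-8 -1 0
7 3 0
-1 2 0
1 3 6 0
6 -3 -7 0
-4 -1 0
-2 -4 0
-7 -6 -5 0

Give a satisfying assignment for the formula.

x1=T, x2=T, x3=T, x4=F, x5=F, x6=T, x7=T, x8=F

Check each clause:
  1. (x2 \/ x8) — x2 is true.
  2. (~x7 \/ ~x5) — ~x5 is true.
  3. (x2 \/ x6 \/ ~x5) — x2 is true.
  4. (~x4 \/ x8 \/ ~x6) — ~x4 is true.
  5. (~x5 \/ x2) — x2 is true.
  6. (~x5 \/ ~x4 \/ ~x8) — ~x8 is true.
  7. (x4 \/ ~x5) — ~x5 is true.
  8. (x5 \/ ~x7 \/ x3) — x3 is true.
  9. (~x8 \/ ~x5 \/ x3) — ~x8 is true.
  10. (~x8 \/ ~x3 \/ x4) — ~x8 is true.
  11. (~x2 \/ x1 \/ ~x5) — x1 is true.
  12. (~x6 \/ ~x1 \/ ~x8) — ~x8 is true.
  13. (x8 \/ ~x3 \/ ~x5) — ~x5 is true.
  14. (x4 \/ x7) — x7 is true.
  15. (~x8 \/ ~x1) — ~x8 is true.
  16. (x7 \/ x3) — x3 is true.
  17. (~x1 \/ x2) — x2 is true.
  18. (x3 \/ x1 \/ x6) — x1 is true.
  19. (~x3 \/ ~x7 \/ x6) — x6 is true.
  20. (~x1 \/ ~x4) — ~x4 is true.
  21. (~x4 \/ ~x2) — ~x4 is true.
  22. (~x6 \/ ~x7 \/ ~x5) — ~x5 is true.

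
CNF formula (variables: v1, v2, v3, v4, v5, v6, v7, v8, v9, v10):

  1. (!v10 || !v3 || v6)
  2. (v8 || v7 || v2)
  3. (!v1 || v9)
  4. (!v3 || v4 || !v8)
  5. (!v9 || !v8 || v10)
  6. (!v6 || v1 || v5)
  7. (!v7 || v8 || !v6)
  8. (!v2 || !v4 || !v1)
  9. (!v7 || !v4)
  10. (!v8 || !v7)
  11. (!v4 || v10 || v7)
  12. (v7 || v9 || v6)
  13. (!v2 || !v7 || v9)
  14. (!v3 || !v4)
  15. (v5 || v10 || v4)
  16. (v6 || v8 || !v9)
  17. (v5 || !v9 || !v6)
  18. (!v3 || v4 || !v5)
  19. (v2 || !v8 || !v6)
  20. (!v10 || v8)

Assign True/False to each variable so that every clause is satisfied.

v1 = True  v2 = False  v3 = False  v4 = True  v5 = True  v6 = False  v7 = False  v8 = True  v9 = True  v10 = True

Check each clause:
  1. (!v10 || !v3 || v6) — !v3 is true.
  2. (v8 || v2 || v7) — v8 is true.
  3. (v9 || !v1) — v9 is true.
  4. (!v8 || !v3 || v4) — v4 is true.
  5. (v10 || !v8 || !v9) — v10 is true.
  6. (!v6 || v5 || v1) — v1 is true.
  7. (v8 || !v7 || !v6) — v8 is true.
  8. (!v4 || !v1 || !v2) — !v2 is true.
  9. (!v7 || !v4) — !v7 is true.
  10. (!v7 || !v8) — !v7 is true.
  11. (!v4 || v7 || v10) — v10 is true.
  12. (v9 || v7 || v6) — v9 is true.
  13. (!v2 || v9 || !v7) — !v7 is true.
  14. (!v3 || !v4) — !v3 is true.
  15. (v5 || v4 || v10) — v10 is true.
  16. (v8 || !v9 || v6) — v8 is true.
  17. (v5 || !v9 || !v6) — !v6 is true.
  18. (!v3 || v4 || !v5) — v4 is true.
  19. (!v6 || !v8 || v2) — !v6 is true.
  20. (!v10 || v8) — v8 is true.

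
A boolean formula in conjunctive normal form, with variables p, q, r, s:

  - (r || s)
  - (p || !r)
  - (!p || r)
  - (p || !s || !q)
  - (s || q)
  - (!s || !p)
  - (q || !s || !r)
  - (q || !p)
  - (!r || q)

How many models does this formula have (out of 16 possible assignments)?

2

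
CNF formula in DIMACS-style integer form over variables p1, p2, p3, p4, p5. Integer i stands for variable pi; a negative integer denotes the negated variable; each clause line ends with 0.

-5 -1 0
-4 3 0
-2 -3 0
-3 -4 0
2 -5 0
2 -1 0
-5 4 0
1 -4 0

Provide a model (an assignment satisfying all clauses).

Pure literal: p5 appears only negated; assign p5 = False.
Try p1 = False.
  then p4 is forced to False.
Set p2 = False and propagate.
p3 is now unconstrained; take p3 = True.
Every clause has at least one true literal under this assignment.

p1 = False  p2 = False  p3 = True  p4 = False  p5 = False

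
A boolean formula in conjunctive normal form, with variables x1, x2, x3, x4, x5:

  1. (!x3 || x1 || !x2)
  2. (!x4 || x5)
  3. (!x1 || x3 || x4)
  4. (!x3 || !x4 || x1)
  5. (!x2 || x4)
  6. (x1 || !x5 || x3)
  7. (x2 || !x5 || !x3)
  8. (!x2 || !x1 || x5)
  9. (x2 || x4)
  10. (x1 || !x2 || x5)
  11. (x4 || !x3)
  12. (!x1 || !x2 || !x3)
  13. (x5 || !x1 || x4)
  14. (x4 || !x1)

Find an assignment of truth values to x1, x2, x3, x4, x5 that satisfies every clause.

x1=True, x2=False, x3=False, x4=True, x5=True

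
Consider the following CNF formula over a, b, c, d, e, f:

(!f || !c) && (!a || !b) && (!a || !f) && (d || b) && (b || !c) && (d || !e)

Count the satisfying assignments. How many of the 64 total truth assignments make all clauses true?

15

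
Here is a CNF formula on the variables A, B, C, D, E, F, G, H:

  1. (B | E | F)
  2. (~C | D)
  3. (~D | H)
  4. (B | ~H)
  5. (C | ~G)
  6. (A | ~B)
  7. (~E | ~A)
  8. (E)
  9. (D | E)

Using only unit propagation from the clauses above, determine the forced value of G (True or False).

False

Unit clause (E) sets E = True.
(~E | ~A) with E = True leaves only ~A, so A = False.
In (~B | A), A is now false; ~B must hold, so B = False.
(~H | B) with B = False leaves only ~H, so H = False.
From (~D | H) and H = False: D = False.
In (D | ~C), D is now false; ~C must hold, so C = False.
(~G | C): since C = False, the clause reduces to (~G). G = False.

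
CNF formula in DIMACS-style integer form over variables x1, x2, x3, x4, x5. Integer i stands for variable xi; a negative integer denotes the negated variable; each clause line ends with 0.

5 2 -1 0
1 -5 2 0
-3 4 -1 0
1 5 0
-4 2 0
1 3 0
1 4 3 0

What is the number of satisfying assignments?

9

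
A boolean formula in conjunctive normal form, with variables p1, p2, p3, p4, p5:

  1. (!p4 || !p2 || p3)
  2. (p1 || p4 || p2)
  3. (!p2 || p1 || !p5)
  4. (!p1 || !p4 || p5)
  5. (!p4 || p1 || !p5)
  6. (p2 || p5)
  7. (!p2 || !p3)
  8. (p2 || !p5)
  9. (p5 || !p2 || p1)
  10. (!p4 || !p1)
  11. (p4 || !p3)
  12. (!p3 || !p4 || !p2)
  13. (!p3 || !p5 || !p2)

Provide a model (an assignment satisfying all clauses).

p1 = True, p2 = True, p3 = False, p4 = False, p5 = True

Branch on p1: take p1 = True.
  then p4 is forced to False.
  then p3 is forced to False.
For the remaining variables, p2 = True, p5 = True works.
Every clause has at least one true literal under this assignment.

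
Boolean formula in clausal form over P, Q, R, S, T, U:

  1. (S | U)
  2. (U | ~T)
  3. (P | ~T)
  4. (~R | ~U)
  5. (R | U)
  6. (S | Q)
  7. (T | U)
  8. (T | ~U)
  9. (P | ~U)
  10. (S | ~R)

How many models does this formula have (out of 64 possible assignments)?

3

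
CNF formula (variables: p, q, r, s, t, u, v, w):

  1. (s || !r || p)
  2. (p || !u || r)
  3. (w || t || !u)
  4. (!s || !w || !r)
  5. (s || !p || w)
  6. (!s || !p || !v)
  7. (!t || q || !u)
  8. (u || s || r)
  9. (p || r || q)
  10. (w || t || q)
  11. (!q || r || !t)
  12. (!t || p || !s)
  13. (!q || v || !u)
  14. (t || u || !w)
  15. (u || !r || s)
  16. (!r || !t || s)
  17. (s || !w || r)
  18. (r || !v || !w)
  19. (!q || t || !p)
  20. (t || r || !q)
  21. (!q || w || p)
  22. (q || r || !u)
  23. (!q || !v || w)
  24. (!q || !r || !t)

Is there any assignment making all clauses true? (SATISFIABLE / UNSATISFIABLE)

Try p = True.
For the remaining variables, q = False, r = True, s = False, t = False, u = True, v = True, w = True works.
So p=T, q=F, r=T, s=F, t=F, u=T, v=T, w=T is a satisfying assignment.

SATISFIABLE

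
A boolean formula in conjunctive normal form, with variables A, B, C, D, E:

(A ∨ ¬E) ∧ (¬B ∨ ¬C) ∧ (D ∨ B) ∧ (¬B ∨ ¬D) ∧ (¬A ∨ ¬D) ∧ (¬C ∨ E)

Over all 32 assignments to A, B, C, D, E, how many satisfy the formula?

4

Satisfying assignments:
  A=F B=F C=F D=T E=F
  A=F B=T C=F D=F E=F
  A=T B=T C=F D=F E=F
  A=T B=T C=F D=F E=T
Count: 4.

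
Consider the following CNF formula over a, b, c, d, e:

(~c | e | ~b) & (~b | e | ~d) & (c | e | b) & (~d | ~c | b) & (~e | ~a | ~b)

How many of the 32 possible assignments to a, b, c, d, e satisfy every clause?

14

Case analysis on b and e:
  b=1, e=1: remaining (a,c,d) ∈ {(0,0,0); (0,0,1); (0,1,0); (0,1,1)} — 4.
  b=1, e=0: remaining (a,c,d) ∈ {(0,0,0); (1,0,0)} — 2.
  b=0, e=1: a free; 3 ways for (c,d) × 2^1 = 6.
  b=0, e=0: remaining (a,c,d) ∈ {(0,1,0); (1,1,0)} — 2.
Total: 4 + 2 + 6 + 2 = 14.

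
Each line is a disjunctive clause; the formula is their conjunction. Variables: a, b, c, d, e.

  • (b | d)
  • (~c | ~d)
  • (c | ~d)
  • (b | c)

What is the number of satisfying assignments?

8

Split on c, then d.
  c=1, d=1: a clause becomes empty — 0.
  c=1, d=0: remaining (a,b,e) ∈ {(0,1,0); (0,1,1); (1,1,0); (1,1,1)} — 4.
  c=0, d=1: a clause becomes empty — 0.
  c=0, d=0: remaining (a,b,e) ∈ {(0,1,0); (0,1,1); (1,1,0); (1,1,1)} — 4.
Total: 0 + 4 + 0 + 4 = 8.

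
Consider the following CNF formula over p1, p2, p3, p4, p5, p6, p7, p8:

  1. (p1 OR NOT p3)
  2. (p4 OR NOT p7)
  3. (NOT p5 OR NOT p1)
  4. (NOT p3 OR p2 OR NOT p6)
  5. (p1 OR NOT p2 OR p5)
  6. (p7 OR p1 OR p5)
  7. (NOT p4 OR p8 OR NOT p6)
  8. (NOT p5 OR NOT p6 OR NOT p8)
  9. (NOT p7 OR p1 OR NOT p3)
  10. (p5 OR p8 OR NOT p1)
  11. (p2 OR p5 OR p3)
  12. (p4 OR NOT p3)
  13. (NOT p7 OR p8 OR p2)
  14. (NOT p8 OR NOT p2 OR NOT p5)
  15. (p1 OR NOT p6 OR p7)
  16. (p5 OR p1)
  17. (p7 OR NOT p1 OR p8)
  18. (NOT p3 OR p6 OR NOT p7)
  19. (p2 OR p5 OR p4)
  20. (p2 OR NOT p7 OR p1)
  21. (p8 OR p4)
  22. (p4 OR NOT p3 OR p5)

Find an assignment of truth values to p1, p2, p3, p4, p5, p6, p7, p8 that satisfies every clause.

p1 = T, p2 = T, p3 = F, p4 = T, p5 = F, p6 = T, p7 = F, p8 = T

Branch on p1: take p1 = True.
  then p5 is forced to False.
  then p8 is forced to True.
For the remaining variables, p2 = True, p3 = False, p4 = True, p6 = True, p7 = False works.
Every clause has at least one true literal under this assignment.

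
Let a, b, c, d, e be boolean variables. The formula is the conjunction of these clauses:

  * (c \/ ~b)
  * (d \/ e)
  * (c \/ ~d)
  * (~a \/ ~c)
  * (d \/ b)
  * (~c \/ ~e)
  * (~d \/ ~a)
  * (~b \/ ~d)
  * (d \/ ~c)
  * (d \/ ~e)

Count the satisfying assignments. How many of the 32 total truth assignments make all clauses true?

1

Satisfying assignments:
  a=0 b=0 c=1 d=1 e=0
That's 1 in total.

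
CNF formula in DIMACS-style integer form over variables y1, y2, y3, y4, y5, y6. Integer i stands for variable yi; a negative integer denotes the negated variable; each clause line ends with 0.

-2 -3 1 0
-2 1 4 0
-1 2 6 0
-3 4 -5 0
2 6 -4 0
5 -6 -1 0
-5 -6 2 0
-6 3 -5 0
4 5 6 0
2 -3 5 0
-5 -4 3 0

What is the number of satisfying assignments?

10

Split on y5, then y2.
  y5=1, y2=1: remaining (y1,y3,y4,y6) ∈ {(1,0,0,0); (1,1,1,0); (1,1,1,1)} — 3.
  y5=1, y2=0: remaining (y1,y3,y4,y6) ∈ {(0,0,0,0)} — 1.
  y5=0, y2=1: remaining (y1,y3,y4,y6) ∈ {(0,0,1,0); (0,0,1,1); (1,0,1,0); (1,1,1,0)} — 4.
  y5=0, y2=0: remaining (y1,y3,y4,y6) ∈ {(0,0,0,1); (0,0,1,1)} — 2.
Total: 3 + 1 + 4 + 2 = 10.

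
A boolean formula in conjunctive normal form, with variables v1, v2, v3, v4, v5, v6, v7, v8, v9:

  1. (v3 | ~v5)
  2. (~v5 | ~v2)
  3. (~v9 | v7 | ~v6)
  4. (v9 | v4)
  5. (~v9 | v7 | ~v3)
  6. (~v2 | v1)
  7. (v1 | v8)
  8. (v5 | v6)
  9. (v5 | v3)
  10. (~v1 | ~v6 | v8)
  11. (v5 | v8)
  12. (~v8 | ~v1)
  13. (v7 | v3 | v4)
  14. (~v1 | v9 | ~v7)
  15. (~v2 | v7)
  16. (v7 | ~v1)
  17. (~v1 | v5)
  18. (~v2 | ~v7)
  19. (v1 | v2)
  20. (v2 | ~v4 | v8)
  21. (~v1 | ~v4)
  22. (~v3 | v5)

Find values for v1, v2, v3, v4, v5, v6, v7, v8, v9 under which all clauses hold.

v1=T  v2=F  v3=T  v4=F  v5=T  v6=F  v7=T  v8=F  v9=T

Check each clause:
  1. (v3 | ~v5) — v3 is true.
  2. (~v5 | ~v2) — ~v2 is true.
  3. (~v9 | v7 | ~v6) — ~v6 is true.
  4. (v4 | v9) — v9 is true.
  5. (v7 | ~v9 | ~v3) — v7 is true.
  6. (~v2 | v1) — v1 is true.
  7. (v8 | v1) — v1 is true.
  8. (v5 | v6) — v5 is true.
  9. (v5 | v3) — v3 is true.
  10. (~v6 | v8 | ~v1) — ~v6 is true.
  11. (v5 | v8) — v5 is true.
  12. (~v8 | ~v1) — ~v8 is true.
  13. (v4 | v7 | v3) — v3 is true.
  14. (~v1 | ~v7 | v9) — v9 is true.
  15. (~v2 | v7) — ~v2 is true.
  16. (v7 | ~v1) — v7 is true.
  17. (~v1 | v5) — v5 is true.
  18. (~v7 | ~v2) — ~v2 is true.
  19. (v1 | v2) — v1 is true.
  20. (~v4 | v2 | v8) — ~v4 is true.
  21. (~v1 | ~v4) — ~v4 is true.
  22. (~v3 | v5) — v5 is true.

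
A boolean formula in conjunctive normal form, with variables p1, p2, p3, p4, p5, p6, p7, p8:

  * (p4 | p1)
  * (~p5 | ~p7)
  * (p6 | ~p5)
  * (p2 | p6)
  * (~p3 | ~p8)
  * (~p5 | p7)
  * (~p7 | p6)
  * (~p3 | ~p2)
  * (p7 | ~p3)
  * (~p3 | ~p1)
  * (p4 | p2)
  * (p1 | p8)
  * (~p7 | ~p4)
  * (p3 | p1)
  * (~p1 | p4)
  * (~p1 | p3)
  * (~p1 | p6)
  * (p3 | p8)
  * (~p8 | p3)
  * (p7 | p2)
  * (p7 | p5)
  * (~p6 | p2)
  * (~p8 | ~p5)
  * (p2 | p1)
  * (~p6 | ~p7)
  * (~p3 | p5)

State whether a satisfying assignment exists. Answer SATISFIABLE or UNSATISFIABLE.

UNSATISFIABLE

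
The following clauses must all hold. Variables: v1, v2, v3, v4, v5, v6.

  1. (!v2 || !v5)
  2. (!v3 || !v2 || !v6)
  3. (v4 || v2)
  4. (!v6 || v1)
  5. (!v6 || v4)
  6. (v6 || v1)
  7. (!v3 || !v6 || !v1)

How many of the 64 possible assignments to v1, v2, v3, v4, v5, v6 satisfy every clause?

Case analysis on v6 and v1:
  v6=T, v1=T: remaining (v2,v3,v4,v5) ∈ {(F,F,T,F); (F,F,T,T); (T,F,T,F)} — 3.
  v6=T, v1=F: a clause becomes empty — 0.
  v6=F, v1=T: v3 free; 4 ways for (v2,v4,v5) × 2^1 = 8.
  v6=F, v1=F: a clause becomes empty — 0.
Total: 3 + 0 + 8 + 0 = 11.

11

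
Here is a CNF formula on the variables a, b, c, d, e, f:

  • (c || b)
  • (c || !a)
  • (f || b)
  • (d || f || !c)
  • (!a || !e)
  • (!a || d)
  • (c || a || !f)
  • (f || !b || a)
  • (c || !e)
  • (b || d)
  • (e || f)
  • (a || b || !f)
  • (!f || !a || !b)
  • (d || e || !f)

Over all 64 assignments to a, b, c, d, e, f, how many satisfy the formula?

4

The models are:
  a=0 b=1 c=1 d=0 e=1 f=1
  a=0 b=1 c=1 d=1 e=0 f=1
  a=0 b=1 c=1 d=1 e=1 f=1
  a=1 b=0 c=1 d=1 e=0 f=1
That's 4 in total.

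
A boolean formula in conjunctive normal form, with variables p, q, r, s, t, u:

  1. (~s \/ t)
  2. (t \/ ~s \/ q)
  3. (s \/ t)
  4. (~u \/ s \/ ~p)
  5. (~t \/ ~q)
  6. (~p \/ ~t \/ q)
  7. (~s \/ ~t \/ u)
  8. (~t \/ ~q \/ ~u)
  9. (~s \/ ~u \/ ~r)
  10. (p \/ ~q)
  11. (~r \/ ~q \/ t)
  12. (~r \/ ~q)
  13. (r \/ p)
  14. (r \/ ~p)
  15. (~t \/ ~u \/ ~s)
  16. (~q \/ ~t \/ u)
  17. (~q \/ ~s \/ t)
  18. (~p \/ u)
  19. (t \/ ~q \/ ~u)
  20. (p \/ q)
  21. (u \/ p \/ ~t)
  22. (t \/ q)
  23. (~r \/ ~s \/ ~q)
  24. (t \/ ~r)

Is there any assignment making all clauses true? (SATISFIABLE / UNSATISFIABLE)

UNSATISFIABLE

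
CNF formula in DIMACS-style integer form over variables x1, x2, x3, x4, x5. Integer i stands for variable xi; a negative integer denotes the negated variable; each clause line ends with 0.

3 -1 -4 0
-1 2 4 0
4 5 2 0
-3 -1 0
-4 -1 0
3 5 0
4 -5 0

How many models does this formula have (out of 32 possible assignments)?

7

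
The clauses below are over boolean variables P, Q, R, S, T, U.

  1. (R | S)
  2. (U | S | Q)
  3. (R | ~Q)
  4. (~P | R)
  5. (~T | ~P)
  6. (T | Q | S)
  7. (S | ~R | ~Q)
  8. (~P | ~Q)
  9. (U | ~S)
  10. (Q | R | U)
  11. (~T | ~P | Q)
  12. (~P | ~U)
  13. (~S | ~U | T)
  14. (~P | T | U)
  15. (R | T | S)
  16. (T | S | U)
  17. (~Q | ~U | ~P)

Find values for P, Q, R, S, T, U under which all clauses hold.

P=0, Q=0, R=0, S=1, T=1, U=1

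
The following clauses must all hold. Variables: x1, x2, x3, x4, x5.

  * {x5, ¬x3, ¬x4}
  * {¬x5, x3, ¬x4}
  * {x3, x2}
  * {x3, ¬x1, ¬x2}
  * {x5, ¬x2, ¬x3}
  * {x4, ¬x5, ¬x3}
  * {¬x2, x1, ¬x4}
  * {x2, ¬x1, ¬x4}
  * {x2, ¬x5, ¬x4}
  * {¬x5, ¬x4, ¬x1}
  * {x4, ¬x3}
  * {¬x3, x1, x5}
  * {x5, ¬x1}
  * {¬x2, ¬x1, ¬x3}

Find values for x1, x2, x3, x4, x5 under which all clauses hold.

Set x1 = False and propagate.
The remaining clauses are satisfied by x2 = True, x3 = False, x4 = False, x5 = False.
Every clause has at least one true literal under this assignment.

x1=F  x2=T  x3=F  x4=F  x5=F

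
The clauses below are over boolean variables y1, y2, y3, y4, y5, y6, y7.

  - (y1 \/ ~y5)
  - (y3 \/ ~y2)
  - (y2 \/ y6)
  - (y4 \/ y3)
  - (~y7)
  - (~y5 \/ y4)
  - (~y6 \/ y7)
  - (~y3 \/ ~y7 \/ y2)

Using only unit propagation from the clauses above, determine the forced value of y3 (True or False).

True

Unit clause (~y7) sets y7 = False.
(y7 \/ ~y6) with y7 = False leaves only ~y6, so y6 = False.
From (y2 \/ y6) and y6 = False: y2 = True.
(y3 \/ ~y2): since y2 = True, the clause reduces to (y3). y3 = True.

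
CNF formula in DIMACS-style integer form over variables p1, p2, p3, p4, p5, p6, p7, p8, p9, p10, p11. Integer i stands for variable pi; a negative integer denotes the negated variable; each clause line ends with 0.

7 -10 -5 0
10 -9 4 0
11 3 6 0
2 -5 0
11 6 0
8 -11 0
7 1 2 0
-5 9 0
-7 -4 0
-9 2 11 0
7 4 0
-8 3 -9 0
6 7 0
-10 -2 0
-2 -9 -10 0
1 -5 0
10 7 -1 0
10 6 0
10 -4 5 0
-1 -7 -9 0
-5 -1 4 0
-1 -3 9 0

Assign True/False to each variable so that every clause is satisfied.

p1 = False, p2 = False, p3 = True, p4 = False, p5 = False, p6 = False, p7 = True, p8 = True, p9 = False, p10 = True, p11 = True

Branch on p1: take p1 = False.
  then p5 is forced to False.
Branch on p2: take p2 = False.
  then p7 is forced to True.
  then p4 is forced to False.
The remaining clauses are satisfied by p3 = True, p6 = False, p8 = True, p9 = False, p10 = True, p11 = True.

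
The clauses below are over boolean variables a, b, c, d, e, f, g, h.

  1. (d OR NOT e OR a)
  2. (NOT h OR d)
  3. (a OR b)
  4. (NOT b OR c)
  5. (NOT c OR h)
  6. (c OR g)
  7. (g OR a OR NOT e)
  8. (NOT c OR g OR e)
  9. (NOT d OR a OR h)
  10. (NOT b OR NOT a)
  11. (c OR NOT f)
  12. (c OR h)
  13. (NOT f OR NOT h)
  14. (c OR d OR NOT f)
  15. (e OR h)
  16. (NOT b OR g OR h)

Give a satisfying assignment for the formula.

a = True  b = False  c = False  d = True  e = True  f = False  g = True  h = True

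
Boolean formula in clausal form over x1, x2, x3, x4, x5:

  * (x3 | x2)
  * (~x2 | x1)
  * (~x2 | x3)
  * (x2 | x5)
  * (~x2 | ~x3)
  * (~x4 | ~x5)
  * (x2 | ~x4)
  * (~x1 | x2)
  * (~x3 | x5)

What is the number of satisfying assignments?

1

Satisfying assignments:
  x1=F x2=F x3=T x4=F x5=T
Count: 1.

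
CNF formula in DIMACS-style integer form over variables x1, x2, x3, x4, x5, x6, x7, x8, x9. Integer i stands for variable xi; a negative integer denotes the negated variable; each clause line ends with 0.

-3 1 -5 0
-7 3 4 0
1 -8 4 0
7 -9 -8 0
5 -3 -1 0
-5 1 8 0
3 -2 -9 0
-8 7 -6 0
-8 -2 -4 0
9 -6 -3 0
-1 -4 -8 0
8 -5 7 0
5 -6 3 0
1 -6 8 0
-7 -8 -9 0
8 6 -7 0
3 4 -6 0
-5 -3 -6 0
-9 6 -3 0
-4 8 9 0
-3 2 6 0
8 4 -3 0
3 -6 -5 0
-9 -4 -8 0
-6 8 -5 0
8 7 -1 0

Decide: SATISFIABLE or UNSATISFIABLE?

SATISFIABLE

Try x1 = True.
The remaining clauses are satisfied by x2 = True, x3 = True, x4 = False, x5 = True, x6 = False, x7 = False, x8 = True, x9 = False.
So x1 = 1  x2 = 1  x3 = 1  x4 = 0  x5 = 1  x6 = 0  x7 = 0  x8 = 1  x9 = 0 is a satisfying assignment.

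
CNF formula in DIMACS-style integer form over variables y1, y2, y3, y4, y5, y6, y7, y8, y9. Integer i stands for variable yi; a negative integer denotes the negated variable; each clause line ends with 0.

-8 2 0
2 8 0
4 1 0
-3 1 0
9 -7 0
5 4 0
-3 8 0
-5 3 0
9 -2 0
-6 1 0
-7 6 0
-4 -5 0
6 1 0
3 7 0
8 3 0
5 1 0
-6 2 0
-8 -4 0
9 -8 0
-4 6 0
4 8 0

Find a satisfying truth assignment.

y1 = T  y2 = T  y3 = T  y4 = F  y5 = T  y6 = F  y7 = F  y8 = T  y9 = T

y1 occurs only positively in the remaining clauses — set y1 = True.
Pure literal: y9 appears only positively; assign y9 = True.
Branch on y2: take y2 = True.
The remaining clauses are satisfied by y3 = True, y4 = False, y5 = True, y6 = False, y7 = False, y8 = True.
Check each clause:
  1. (~y8 | y2) — y2 is true.
  2. (y8 | y2) — y8 is true.
  3. (y4 | y1) — y1 is true.
  4. (y1 | ~y3) — y1 is true.
  5. (y9 | ~y7) — y9 is true.
  6. (y5 | y4) — y5 is true.
  7. (~y3 | y8) — y8 is true.
  8. (y3 | ~y5) — y3 is true.
  9. (~y2 | y9) — y9 is true.
  10. (y1 | ~y6) — y1 is true.
  11. (y6 | ~y7) — ~y7 is true.
  12. (~y5 | ~y4) — ~y4 is true.
  13. (y6 | y1) — y1 is true.
  14. (y3 | y7) — y3 is true.
  15. (y8 | y3) — y8 is true.
  16. (y5 | y1) — y1 is true.
  17. (~y6 | y2) — y2 is true.
  18. (~y8 | ~y4) — ~y4 is true.
  19. (~y8 | y9) — y9 is true.
  20. (y6 | ~y4) — ~y4 is true.
  21. (y4 | y8) — y8 is true.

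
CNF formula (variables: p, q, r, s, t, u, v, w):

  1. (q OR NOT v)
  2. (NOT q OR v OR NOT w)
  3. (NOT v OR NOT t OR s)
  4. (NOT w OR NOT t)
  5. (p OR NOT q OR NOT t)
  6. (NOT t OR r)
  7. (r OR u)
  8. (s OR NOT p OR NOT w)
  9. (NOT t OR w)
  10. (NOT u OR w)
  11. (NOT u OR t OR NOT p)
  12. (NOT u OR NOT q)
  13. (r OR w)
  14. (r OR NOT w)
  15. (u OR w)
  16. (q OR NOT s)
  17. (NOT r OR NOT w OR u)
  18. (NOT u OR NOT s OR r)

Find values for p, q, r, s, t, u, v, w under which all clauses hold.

p=False  q=False  r=True  s=False  t=False  u=True  v=False  w=True

Branch on p: take p = False.
Set q = False and propagate.
  then v is forced to False.
  then s is forced to False.
The remaining clauses are satisfied by r = True, t = False, u = True, w = True.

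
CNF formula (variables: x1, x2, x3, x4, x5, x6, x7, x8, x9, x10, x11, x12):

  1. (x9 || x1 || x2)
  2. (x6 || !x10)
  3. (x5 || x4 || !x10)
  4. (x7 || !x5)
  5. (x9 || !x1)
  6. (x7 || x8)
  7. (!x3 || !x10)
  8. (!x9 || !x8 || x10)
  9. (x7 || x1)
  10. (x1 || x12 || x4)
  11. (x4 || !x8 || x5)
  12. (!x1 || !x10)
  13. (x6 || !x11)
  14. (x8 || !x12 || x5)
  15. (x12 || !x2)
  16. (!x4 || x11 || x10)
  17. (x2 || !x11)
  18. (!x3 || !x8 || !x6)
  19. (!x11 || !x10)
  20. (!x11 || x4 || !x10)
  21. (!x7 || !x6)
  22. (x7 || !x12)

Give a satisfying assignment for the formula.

x1 = T, x2 = F, x3 = F, x4 = F, x5 = F, x6 = F, x7 = T, x8 = F, x9 = T, x10 = F, x11 = F, x12 = F

Check each clause:
  1. (x2 || x9 || x1) — x1 is true.
  2. (x6 || !x10) — !x10 is true.
  3. (x4 || x5 || !x10) — !x10 is true.
  4. (!x5 || x7) — !x5 is true.
  5. (!x1 || x9) — x9 is true.
  6. (x8 || x7) — x7 is true.
  7. (!x10 || !x3) — !x3 is true.
  8. (!x9 || x10 || !x8) — !x8 is true.
  9. (x1 || x7) — x1 is true.
  10. (x12 || x4 || x1) — x1 is true.
  11. (x4 || x5 || !x8) — !x8 is true.
  12. (!x1 || !x10) — !x10 is true.
  13. (x6 || !x11) — !x11 is true.
  14. (!x12 || x5 || x8) — !x12 is true.
  15. (!x2 || x12) — !x2 is true.
  16. (x10 || !x4 || x11) — !x4 is true.
  17. (x2 || !x11) — !x11 is true.
  18. (!x8 || !x6 || !x3) — !x8 is true.
  19. (!x11 || !x10) — !x11 is true.
  20. (x4 || !x10 || !x11) — !x11 is true.
  21. (!x7 || !x6) — !x6 is true.
  22. (!x12 || x7) — !x12 is true.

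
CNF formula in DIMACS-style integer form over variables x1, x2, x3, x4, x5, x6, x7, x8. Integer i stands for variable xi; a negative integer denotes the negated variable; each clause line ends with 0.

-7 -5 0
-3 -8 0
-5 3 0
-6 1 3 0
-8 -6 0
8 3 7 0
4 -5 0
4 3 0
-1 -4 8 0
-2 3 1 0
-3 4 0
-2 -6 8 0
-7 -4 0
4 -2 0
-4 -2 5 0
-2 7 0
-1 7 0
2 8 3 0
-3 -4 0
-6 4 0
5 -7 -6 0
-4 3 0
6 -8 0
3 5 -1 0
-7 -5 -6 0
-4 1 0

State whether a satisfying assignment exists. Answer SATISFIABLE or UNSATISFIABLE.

x3 = True:
  propagation gives x8=False, x4=True; an empty clause results — contradiction.
x3 = False:
  propagation gives x5=False, x4=True; an empty clause results — contradiction.
Every branch closes, so no satisfying assignment exists.

UNSATISFIABLE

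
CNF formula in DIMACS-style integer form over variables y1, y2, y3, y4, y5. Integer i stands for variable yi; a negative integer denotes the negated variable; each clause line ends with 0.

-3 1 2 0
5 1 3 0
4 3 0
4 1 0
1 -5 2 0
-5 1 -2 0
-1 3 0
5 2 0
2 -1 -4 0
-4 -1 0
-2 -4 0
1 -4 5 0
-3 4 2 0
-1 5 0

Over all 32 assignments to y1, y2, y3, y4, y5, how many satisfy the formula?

1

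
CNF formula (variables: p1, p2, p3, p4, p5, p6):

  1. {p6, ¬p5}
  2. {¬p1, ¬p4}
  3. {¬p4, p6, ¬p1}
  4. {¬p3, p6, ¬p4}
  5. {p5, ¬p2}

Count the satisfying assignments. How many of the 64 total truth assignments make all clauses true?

Case analysis on p4 and p6:
  p4=T, p6=T: p3 free; 3 ways for (p1,p2,p5) × 2^1 = 6.
  p4=T, p6=F: remaining (p1,p2,p3,p5) ∈ {(F,F,F,F)} — 1.
  p4=F, p6=T: p1, p3 free; 3 ways for (p2,p5) × 2^2 = 12.
  p4=F, p6=F: remaining (p1,p2,p3,p5) ∈ {(F,F,F,F); (F,F,T,F); (T,F,F,F); (T,F,T,F)} — 4.
Total: 6 + 1 + 12 + 4 = 23.

23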